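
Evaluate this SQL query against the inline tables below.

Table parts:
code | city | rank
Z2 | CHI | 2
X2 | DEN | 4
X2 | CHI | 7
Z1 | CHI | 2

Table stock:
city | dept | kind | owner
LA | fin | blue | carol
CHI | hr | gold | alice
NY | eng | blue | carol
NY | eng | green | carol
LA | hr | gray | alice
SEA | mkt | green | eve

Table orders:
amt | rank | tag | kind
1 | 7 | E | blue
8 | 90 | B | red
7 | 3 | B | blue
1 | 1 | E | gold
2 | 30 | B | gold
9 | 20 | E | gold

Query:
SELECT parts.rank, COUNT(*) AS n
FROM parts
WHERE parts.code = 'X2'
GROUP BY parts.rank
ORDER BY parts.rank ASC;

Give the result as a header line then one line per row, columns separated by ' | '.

== RESULT ==
parts.rank | n
4 | 1
7 | 1

Derivation:
After WHERE (2 rows):
parts.code | parts.city | parts.rank
X2 | DEN | 4
X2 | CHI | 7
After GROUP BY (2 rows):
parts.rank | n
4 | 1
7 | 1
After ORDER BY (2 rows):
parts.rank | n
4 | 1
7 | 1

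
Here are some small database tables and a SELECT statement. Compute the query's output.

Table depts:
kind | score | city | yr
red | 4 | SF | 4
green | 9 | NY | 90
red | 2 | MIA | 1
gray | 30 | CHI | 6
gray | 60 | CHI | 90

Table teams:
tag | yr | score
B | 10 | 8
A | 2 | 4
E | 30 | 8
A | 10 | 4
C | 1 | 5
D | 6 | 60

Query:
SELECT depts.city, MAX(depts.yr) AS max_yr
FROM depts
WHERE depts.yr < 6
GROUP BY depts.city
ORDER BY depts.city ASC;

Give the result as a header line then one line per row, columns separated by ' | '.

After WHERE (2 rows):
depts.kind | depts.score | depts.city | depts.yr
red | 4 | SF | 4
red | 2 | MIA | 1
After GROUP BY (2 rows):
depts.city | max_yr
SF | 4
MIA | 1
After ORDER BY (2 rows):
depts.city | max_yr
MIA | 1
SF | 4

== RESULT ==
depts.city | max_yr
MIA | 1
SF | 4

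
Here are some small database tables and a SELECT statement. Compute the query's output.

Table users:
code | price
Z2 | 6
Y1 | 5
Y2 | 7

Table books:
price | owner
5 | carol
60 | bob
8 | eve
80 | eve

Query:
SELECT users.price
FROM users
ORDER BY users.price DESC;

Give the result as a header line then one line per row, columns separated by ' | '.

== RESULT ==
users.price
7
6
5

Derivation:
After SELECT (3 rows):
users.price
6
5
7
After ORDER BY (3 rows):
users.price
7
6
5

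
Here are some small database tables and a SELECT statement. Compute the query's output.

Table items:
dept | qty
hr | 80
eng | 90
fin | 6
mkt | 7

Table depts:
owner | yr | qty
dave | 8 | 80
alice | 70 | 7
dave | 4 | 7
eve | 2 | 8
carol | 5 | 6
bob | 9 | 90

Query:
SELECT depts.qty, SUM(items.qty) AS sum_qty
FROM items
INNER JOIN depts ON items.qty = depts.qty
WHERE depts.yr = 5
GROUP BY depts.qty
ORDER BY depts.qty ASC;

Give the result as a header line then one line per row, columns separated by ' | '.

After JOIN depts (5 rows):
items.dept | items.qty | depts.owner | depts.yr | depts.qty
hr | 80 | dave | 8 | 80
eng | 90 | bob | 9 | 90
fin | 6 | carol | 5 | 6
mkt | 7 | alice | 70 | 7
mkt | 7 | dave | 4 | 7
After WHERE (1 rows):
items.dept | items.qty | depts.owner | depts.yr | depts.qty
fin | 6 | carol | 5 | 6
After GROUP BY (1 rows):
depts.qty | sum_qty
6 | 6
After ORDER BY (1 rows):
depts.qty | sum_qty
6 | 6

== RESULT ==
depts.qty | sum_qty
6 | 6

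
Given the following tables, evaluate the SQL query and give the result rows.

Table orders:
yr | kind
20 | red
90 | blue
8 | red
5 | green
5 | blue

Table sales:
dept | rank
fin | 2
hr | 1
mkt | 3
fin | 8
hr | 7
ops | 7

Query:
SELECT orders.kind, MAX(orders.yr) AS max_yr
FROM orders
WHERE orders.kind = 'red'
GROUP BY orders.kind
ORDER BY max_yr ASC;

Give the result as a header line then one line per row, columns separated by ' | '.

== RESULT ==
orders.kind | max_yr
red | 20

Derivation:
After WHERE (2 rows):
orders.yr | orders.kind
20 | red
8 | red
After GROUP BY (1 rows):
orders.kind | max_yr
red | 20
After ORDER BY (1 rows):
orders.kind | max_yr
red | 20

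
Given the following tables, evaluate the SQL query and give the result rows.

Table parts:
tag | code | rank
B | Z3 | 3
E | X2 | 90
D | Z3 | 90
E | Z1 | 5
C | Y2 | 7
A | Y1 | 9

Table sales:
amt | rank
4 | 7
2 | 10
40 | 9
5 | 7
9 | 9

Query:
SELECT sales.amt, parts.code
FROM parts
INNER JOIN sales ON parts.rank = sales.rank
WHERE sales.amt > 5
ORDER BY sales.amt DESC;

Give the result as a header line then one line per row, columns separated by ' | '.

== RESULT ==
sales.amt | parts.code
40 | Y1
9 | Y1

Derivation:
After JOIN sales (4 rows):
parts.tag | parts.code | parts.rank | sales.amt | sales.rank
C | Y2 | 7 | 4 | 7
C | Y2 | 7 | 5 | 7
A | Y1 | 9 | 40 | 9
A | Y1 | 9 | 9 | 9
After WHERE (2 rows):
parts.tag | parts.code | parts.rank | sales.amt | sales.rank
A | Y1 | 9 | 40 | 9
A | Y1 | 9 | 9 | 9
After SELECT (2 rows):
sales.amt | parts.code
40 | Y1
9 | Y1
After ORDER BY (2 rows):
sales.amt | parts.code
40 | Y1
9 | Y1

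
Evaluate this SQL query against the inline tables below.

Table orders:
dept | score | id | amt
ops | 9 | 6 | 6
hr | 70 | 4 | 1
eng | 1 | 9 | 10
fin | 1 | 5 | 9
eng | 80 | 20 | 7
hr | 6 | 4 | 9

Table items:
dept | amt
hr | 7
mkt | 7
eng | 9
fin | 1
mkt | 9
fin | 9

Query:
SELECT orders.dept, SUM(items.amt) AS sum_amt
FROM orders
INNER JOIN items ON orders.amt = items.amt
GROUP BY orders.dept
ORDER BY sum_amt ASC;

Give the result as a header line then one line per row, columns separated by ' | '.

After JOIN items (9 rows):
orders.dept | orders.score | orders.id | orders.amt | items.dept | items.amt
hr | 70 | 4 | 1 | fin | 1
fin | 1 | 5 | 9 | eng | 9
fin | 1 | 5 | 9 | mkt | 9
fin | 1 | 5 | 9 | fin | 9
eng | 80 | 20 | 7 | hr | 7
eng | 80 | 20 | 7 | mkt | 7
hr | 6 | 4 | 9 | eng | 9
hr | 6 | 4 | 9 | mkt | 9
hr | 6 | 4 | 9 | fin | 9
After GROUP BY (3 rows):
orders.dept | sum_amt
hr | 28
fin | 27
eng | 14
After ORDER BY (3 rows):
orders.dept | sum_amt
eng | 14
fin | 27
hr | 28

== RESULT ==
orders.dept | sum_amt
eng | 14
fin | 27
hr | 28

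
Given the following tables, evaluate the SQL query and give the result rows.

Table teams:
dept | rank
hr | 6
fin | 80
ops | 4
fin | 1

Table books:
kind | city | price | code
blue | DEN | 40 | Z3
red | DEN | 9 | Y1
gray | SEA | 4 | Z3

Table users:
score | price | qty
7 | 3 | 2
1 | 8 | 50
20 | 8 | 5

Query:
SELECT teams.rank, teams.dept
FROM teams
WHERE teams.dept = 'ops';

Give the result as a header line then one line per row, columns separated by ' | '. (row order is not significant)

After WHERE (1 rows):
teams.dept | teams.rank
ops | 4
After SELECT (1 rows):
teams.rank | teams.dept
4 | ops

== RESULT ==
teams.rank | teams.dept
4 | ops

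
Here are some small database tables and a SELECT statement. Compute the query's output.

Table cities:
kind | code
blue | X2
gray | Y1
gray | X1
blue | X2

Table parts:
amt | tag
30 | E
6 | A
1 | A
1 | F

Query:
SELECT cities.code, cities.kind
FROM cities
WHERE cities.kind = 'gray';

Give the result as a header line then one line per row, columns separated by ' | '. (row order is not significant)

After WHERE (2 rows):
cities.kind | cities.code
gray | Y1
gray | X1
After SELECT (2 rows):
cities.code | cities.kind
Y1 | gray
X1 | gray

== RESULT ==
cities.code | cities.kind
Y1 | gray
X1 | gray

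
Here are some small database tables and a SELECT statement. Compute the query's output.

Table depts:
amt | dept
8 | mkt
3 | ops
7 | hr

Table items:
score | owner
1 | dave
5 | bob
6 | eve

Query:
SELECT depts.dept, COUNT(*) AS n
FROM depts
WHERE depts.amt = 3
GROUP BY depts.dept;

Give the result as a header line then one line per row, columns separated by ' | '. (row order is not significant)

== RESULT ==
depts.dept | n
ops | 1

Derivation:
After WHERE (1 rows):
depts.amt | depts.dept
3 | ops
After GROUP BY (1 rows):
depts.dept | n
ops | 1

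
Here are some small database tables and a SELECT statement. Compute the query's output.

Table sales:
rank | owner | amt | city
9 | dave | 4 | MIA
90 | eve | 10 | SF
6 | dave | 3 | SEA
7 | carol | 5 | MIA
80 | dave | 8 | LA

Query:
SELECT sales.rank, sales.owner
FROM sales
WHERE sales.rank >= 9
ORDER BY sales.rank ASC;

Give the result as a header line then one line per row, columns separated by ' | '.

== RESULT ==
sales.rank | sales.owner
9 | dave
80 | dave
90 | eve

Derivation:
After WHERE (3 rows):
sales.rank | sales.owner | sales.amt | sales.city
9 | dave | 4 | MIA
90 | eve | 10 | SF
80 | dave | 8 | LA
After SELECT (3 rows):
sales.rank | sales.owner
9 | dave
90 | eve
80 | dave
After ORDER BY (3 rows):
sales.rank | sales.owner
9 | dave
80 | dave
90 | eve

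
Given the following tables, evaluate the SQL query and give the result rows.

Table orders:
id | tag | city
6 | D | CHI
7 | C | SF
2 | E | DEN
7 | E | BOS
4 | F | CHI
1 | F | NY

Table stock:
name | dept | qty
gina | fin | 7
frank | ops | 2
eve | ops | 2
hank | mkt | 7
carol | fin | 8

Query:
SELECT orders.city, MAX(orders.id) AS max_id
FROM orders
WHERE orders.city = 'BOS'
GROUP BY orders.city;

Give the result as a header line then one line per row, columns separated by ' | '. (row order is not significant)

After WHERE (1 rows):
orders.id | orders.tag | orders.city
7 | E | BOS
After GROUP BY (1 rows):
orders.city | max_id
BOS | 7

== RESULT ==
orders.city | max_id
BOS | 7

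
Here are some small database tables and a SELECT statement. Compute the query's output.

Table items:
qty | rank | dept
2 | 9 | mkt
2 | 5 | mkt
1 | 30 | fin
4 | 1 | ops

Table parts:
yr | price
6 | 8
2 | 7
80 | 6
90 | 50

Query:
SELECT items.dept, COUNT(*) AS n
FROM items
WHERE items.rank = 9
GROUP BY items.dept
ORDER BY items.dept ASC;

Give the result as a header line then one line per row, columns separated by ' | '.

After WHERE (1 rows):
items.qty | items.rank | items.dept
2 | 9 | mkt
After GROUP BY (1 rows):
items.dept | n
mkt | 1
After ORDER BY (1 rows):
items.dept | n
mkt | 1

== RESULT ==
items.dept | n
mkt | 1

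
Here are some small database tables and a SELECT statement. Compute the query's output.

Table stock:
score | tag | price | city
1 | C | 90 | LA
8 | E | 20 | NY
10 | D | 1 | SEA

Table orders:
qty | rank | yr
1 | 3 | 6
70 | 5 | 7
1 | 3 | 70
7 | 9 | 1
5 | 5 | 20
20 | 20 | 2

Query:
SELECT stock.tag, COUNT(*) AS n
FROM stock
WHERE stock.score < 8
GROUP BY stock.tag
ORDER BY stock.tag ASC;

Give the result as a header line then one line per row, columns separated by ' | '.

After WHERE (1 rows):
stock.score | stock.tag | stock.price | stock.city
1 | C | 90 | LA
After GROUP BY (1 rows):
stock.tag | n
C | 1
After ORDER BY (1 rows):
stock.tag | n
C | 1

== RESULT ==
stock.tag | n
C | 1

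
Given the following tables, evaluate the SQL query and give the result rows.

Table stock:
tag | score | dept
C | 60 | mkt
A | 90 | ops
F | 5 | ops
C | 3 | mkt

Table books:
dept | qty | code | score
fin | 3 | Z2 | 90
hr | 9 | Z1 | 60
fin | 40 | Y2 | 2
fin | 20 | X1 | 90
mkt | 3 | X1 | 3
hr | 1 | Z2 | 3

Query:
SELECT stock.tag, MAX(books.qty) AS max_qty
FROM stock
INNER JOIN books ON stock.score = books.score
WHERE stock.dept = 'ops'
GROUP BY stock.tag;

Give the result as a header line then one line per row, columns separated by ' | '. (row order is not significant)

== RESULT ==
stock.tag | max_qty
A | 20

Derivation:
After JOIN books (5 rows):
stock.tag | stock.score | stock.dept | books.dept | books.qty | books.code | books.score
C | 60 | mkt | hr | 9 | Z1 | 60
A | 90 | ops | fin | 3 | Z2 | 90
A | 90 | ops | fin | 20 | X1 | 90
C | 3 | mkt | mkt | 3 | X1 | 3
C | 3 | mkt | hr | 1 | Z2 | 3
After WHERE (2 rows):
stock.tag | stock.score | stock.dept | books.dept | books.qty | books.code | books.score
A | 90 | ops | fin | 3 | Z2 | 90
A | 90 | ops | fin | 20 | X1 | 90
After GROUP BY (1 rows):
stock.tag | max_qty
A | 20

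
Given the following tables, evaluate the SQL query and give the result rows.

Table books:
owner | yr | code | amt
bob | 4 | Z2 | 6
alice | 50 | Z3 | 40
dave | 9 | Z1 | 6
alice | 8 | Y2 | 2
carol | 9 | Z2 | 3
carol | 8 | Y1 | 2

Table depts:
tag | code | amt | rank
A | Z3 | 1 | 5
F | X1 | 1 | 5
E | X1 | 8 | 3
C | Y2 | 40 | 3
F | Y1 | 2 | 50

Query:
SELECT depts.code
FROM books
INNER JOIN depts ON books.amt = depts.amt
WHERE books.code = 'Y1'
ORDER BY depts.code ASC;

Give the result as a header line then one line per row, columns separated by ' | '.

== RESULT ==
depts.code
Y1

Derivation:
After JOIN depts (3 rows):
books.owner | books.yr | books.code | books.amt | depts.tag | depts.code | depts.amt | depts.rank
alice | 50 | Z3 | 40 | C | Y2 | 40 | 3
alice | 8 | Y2 | 2 | F | Y1 | 2 | 50
carol | 8 | Y1 | 2 | F | Y1 | 2 | 50
After WHERE (1 rows):
books.owner | books.yr | books.code | books.amt | depts.tag | depts.code | depts.amt | depts.rank
carol | 8 | Y1 | 2 | F | Y1 | 2 | 50
After SELECT (1 rows):
depts.code
Y1
After ORDER BY (1 rows):
depts.code
Y1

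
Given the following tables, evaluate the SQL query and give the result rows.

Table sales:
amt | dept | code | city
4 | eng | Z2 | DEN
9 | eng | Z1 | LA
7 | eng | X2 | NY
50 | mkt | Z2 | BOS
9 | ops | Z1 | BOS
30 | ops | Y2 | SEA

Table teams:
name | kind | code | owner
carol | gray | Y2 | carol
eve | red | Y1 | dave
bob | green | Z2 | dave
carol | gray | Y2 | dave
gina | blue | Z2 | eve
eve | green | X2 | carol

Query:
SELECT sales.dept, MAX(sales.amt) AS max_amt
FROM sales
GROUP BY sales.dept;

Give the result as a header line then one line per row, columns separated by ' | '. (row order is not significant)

After GROUP BY (3 rows):
sales.dept | max_amt
eng | 9
mkt | 50
ops | 30

== RESULT ==
sales.dept | max_amt
eng | 9
mkt | 50
ops | 30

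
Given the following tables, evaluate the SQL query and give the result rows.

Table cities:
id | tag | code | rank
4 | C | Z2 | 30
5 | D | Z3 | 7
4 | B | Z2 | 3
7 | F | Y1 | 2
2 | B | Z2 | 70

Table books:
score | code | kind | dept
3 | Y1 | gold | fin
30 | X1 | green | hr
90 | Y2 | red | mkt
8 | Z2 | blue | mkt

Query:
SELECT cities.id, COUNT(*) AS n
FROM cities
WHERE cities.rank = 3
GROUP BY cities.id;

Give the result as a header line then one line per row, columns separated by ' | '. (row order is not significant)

== RESULT ==
cities.id | n
4 | 1

Derivation:
After WHERE (1 rows):
cities.id | cities.tag | cities.code | cities.rank
4 | B | Z2 | 3
After GROUP BY (1 rows):
cities.id | n
4 | 1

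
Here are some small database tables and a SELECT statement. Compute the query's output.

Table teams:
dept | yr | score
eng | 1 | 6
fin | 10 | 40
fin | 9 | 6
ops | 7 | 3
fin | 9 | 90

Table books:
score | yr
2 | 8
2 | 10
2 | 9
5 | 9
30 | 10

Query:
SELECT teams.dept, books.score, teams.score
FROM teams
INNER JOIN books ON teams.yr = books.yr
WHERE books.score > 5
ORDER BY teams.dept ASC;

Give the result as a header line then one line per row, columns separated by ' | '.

After JOIN books (6 rows):
teams.dept | teams.yr | teams.score | books.score | books.yr
fin | 10 | 40 | 2 | 10
fin | 10 | 40 | 30 | 10
fin | 9 | 6 | 2 | 9
fin | 9 | 6 | 5 | 9
fin | 9 | 90 | 2 | 9
fin | 9 | 90 | 5 | 9
After WHERE (1 rows):
teams.dept | teams.yr | teams.score | books.score | books.yr
fin | 10 | 40 | 30 | 10
After SELECT (1 rows):
teams.dept | books.score | teams.score
fin | 30 | 40
After ORDER BY (1 rows):
teams.dept | books.score | teams.score
fin | 30 | 40

== RESULT ==
teams.dept | books.score | teams.score
fin | 30 | 40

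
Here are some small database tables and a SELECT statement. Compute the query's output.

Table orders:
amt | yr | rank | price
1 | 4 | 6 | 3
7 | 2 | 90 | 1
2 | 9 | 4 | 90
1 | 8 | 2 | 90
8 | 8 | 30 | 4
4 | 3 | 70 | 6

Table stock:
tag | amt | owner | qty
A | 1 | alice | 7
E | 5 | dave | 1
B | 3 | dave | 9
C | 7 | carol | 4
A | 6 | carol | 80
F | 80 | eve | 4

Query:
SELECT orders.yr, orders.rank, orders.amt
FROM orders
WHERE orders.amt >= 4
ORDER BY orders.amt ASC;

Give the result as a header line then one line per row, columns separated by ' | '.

== RESULT ==
orders.yr | orders.rank | orders.amt
3 | 70 | 4
2 | 90 | 7
8 | 30 | 8

Derivation:
After WHERE (3 rows):
orders.amt | orders.yr | orders.rank | orders.price
7 | 2 | 90 | 1
8 | 8 | 30 | 4
4 | 3 | 70 | 6
After SELECT (3 rows):
orders.yr | orders.rank | orders.amt
2 | 90 | 7
8 | 30 | 8
3 | 70 | 4
After ORDER BY (3 rows):
orders.yr | orders.rank | orders.amt
3 | 70 | 4
2 | 90 | 7
8 | 30 | 8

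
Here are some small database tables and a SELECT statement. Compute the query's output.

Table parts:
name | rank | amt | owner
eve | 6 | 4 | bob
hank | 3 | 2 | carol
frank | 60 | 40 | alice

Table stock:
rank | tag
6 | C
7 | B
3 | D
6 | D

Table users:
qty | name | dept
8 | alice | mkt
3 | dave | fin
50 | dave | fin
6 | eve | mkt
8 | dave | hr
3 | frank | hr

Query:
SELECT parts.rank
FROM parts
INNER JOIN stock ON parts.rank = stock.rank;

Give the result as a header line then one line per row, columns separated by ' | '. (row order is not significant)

After JOIN stock (3 rows):
parts.name | parts.rank | parts.amt | parts.owner | stock.rank | stock.tag
eve | 6 | 4 | bob | 6 | C
eve | 6 | 4 | bob | 6 | D
hank | 3 | 2 | carol | 3 | D
After SELECT (3 rows):
parts.rank
6
6
3

== RESULT ==
parts.rank
6
6
3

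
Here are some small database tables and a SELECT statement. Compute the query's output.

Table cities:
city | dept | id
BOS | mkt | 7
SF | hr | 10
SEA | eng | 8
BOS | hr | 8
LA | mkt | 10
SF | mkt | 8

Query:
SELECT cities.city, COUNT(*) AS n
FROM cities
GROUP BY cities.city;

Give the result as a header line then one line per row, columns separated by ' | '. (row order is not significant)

== RESULT ==
cities.city | n
BOS | 2
SF | 2
SEA | 1
LA | 1

Derivation:
After GROUP BY (4 rows):
cities.city | n
BOS | 2
SF | 2
SEA | 1
LA | 1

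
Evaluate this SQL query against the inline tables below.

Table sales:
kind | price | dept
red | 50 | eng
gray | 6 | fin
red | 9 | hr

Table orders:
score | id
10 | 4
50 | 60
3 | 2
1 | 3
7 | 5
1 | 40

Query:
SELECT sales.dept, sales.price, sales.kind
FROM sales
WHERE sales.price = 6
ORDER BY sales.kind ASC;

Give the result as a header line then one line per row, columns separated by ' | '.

After WHERE (1 rows):
sales.kind | sales.price | sales.dept
gray | 6 | fin
After SELECT (1 rows):
sales.dept | sales.price | sales.kind
fin | 6 | gray
After ORDER BY (1 rows):
sales.dept | sales.price | sales.kind
fin | 6 | gray

== RESULT ==
sales.dept | sales.price | sales.kind
fin | 6 | gray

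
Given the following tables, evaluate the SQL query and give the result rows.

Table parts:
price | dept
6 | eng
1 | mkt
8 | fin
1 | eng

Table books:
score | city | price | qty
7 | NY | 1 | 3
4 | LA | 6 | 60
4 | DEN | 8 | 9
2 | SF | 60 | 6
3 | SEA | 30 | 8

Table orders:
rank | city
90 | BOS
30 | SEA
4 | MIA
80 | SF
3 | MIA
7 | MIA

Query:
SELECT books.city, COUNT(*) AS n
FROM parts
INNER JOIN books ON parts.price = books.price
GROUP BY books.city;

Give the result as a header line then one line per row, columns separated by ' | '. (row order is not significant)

After JOIN books (4 rows):
parts.price | parts.dept | books.score | books.city | books.price | books.qty
6 | eng | 4 | LA | 6 | 60
1 | mkt | 7 | NY | 1 | 3
8 | fin | 4 | DEN | 8 | 9
1 | eng | 7 | NY | 1 | 3
After GROUP BY (3 rows):
books.city | n
LA | 1
NY | 2
DEN | 1

== RESULT ==
books.city | n
LA | 1
NY | 2
DEN | 1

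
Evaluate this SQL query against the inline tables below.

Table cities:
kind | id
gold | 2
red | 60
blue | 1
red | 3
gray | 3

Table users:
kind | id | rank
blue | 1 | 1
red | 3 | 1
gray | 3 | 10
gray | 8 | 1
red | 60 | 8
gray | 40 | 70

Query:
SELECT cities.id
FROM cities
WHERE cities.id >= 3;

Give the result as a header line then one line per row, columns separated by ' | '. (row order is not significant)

After WHERE (3 rows):
cities.kind | cities.id
red | 60
red | 3
gray | 3
After SELECT (3 rows):
cities.id
60
3
3

== RESULT ==
cities.id
60
3
3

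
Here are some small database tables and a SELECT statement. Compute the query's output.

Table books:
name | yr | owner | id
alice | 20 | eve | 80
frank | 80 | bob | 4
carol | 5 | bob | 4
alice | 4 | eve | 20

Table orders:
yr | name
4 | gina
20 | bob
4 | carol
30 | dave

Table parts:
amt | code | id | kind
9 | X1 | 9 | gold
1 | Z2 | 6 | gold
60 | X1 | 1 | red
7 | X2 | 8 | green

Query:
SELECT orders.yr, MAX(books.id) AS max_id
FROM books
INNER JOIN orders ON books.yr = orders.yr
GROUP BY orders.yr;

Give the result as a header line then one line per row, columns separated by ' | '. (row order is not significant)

After JOIN orders (3 rows):
books.name | books.yr | books.owner | books.id | orders.yr | orders.name
alice | 20 | eve | 80 | 20 | bob
alice | 4 | eve | 20 | 4 | gina
alice | 4 | eve | 20 | 4 | carol
After GROUP BY (2 rows):
orders.yr | max_id
20 | 80
4 | 20

== RESULT ==
orders.yr | max_id
20 | 80
4 | 20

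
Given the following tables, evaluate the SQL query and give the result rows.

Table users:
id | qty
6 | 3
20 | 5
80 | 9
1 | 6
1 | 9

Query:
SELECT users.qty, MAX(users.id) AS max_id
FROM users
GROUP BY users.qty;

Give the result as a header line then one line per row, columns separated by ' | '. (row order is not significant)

After GROUP BY (4 rows):
users.qty | max_id
3 | 6
5 | 20
9 | 80
6 | 1

== RESULT ==
users.qty | max_id
3 | 6
5 | 20
9 | 80
6 | 1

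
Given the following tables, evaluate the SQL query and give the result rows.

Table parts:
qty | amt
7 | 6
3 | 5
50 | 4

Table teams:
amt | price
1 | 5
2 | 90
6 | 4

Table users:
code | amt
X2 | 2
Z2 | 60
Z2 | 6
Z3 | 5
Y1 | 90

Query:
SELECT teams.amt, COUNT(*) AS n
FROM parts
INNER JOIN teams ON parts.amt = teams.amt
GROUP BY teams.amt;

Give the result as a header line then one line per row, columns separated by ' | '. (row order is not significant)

After JOIN teams (1 rows):
parts.qty | parts.amt | teams.amt | teams.price
7 | 6 | 6 | 4
After GROUP BY (1 rows):
teams.amt | n
6 | 1

== RESULT ==
teams.amt | n
6 | 1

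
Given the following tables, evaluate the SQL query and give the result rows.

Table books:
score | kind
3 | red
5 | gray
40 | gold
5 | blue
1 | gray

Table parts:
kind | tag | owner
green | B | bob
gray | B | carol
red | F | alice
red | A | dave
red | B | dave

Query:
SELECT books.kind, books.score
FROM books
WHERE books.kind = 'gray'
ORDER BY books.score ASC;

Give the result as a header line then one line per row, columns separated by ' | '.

== RESULT ==
books.kind | books.score
gray | 1
gray | 5

Derivation:
After WHERE (2 rows):
books.score | books.kind
5 | gray
1 | gray
After SELECT (2 rows):
books.kind | books.score
gray | 5
gray | 1
After ORDER BY (2 rows):
books.kind | books.score
gray | 1
gray | 5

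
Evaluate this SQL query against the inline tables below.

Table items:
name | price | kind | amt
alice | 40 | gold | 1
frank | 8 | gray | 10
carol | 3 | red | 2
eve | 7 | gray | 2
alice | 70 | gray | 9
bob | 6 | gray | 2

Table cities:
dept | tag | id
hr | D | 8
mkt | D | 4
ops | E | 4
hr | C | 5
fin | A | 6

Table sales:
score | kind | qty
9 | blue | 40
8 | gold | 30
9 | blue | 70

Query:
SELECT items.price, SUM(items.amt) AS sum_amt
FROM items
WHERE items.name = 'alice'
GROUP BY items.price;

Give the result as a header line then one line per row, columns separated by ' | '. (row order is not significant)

After WHERE (2 rows):
items.name | items.price | items.kind | items.amt
alice | 40 | gold | 1
alice | 70 | gray | 9
After GROUP BY (2 rows):
items.price | sum_amt
40 | 1
70 | 9

== RESULT ==
items.price | sum_amt
40 | 1
70 | 9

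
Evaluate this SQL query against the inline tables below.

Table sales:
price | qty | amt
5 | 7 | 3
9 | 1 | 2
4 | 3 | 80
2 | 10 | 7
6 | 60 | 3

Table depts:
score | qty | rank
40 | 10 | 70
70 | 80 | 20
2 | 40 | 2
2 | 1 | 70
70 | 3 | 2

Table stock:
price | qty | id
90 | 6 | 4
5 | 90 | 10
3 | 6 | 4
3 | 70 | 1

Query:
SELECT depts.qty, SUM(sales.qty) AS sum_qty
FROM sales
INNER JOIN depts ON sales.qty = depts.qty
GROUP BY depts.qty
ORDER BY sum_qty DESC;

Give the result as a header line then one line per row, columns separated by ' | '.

After JOIN depts (3 rows):
sales.price | sales.qty | sales.amt | depts.score | depts.qty | depts.rank
9 | 1 | 2 | 2 | 1 | 70
4 | 3 | 80 | 70 | 3 | 2
2 | 10 | 7 | 40 | 10 | 70
After GROUP BY (3 rows):
depts.qty | sum_qty
1 | 1
3 | 3
10 | 10
After ORDER BY (3 rows):
depts.qty | sum_qty
10 | 10
3 | 3
1 | 1

== RESULT ==
depts.qty | sum_qty
10 | 10
3 | 3
1 | 1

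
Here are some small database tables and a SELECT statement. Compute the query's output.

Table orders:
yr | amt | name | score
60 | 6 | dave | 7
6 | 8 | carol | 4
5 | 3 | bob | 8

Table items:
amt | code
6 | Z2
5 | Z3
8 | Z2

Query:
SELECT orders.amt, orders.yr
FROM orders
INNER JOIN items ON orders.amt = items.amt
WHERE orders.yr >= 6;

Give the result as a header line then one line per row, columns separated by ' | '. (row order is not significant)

After JOIN items (2 rows):
orders.yr | orders.amt | orders.name | orders.score | items.amt | items.code
60 | 6 | dave | 7 | 6 | Z2
6 | 8 | carol | 4 | 8 | Z2
After WHERE (2 rows):
orders.yr | orders.amt | orders.name | orders.score | items.amt | items.code
60 | 6 | dave | 7 | 6 | Z2
6 | 8 | carol | 4 | 8 | Z2
After SELECT (2 rows):
orders.amt | orders.yr
6 | 60
8 | 6

== RESULT ==
orders.amt | orders.yr
6 | 60
8 | 6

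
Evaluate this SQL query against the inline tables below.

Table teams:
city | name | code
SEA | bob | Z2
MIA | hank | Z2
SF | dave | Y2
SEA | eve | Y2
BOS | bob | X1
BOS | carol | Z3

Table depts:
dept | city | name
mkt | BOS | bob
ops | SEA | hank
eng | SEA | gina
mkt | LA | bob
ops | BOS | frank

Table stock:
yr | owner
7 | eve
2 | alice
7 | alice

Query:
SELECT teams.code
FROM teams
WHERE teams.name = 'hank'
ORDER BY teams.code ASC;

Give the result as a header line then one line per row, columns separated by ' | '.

== RESULT ==
teams.code
Z2

Derivation:
After WHERE (1 rows):
teams.city | teams.name | teams.code
MIA | hank | Z2
After SELECT (1 rows):
teams.code
Z2
After ORDER BY (1 rows):
teams.code
Z2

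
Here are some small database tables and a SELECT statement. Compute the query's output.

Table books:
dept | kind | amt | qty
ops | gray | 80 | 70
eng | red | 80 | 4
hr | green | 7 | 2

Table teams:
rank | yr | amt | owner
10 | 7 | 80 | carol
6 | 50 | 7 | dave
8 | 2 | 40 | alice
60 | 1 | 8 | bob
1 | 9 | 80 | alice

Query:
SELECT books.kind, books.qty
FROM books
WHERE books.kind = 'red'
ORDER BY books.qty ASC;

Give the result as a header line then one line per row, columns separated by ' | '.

After WHERE (1 rows):
books.dept | books.kind | books.amt | books.qty
eng | red | 80 | 4
After SELECT (1 rows):
books.kind | books.qty
red | 4
After ORDER BY (1 rows):
books.kind | books.qty
red | 4

== RESULT ==
books.kind | books.qty
red | 4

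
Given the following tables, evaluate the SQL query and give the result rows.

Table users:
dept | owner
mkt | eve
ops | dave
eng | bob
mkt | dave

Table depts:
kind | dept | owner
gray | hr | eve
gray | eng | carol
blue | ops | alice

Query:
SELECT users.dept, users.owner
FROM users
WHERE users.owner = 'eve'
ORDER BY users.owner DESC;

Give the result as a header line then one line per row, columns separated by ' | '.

== RESULT ==
users.dept | users.owner
mkt | eve

Derivation:
After WHERE (1 rows):
users.dept | users.owner
mkt | eve
After SELECT (1 rows):
users.dept | users.owner
mkt | eve
After ORDER BY (1 rows):
users.dept | users.owner
mkt | eve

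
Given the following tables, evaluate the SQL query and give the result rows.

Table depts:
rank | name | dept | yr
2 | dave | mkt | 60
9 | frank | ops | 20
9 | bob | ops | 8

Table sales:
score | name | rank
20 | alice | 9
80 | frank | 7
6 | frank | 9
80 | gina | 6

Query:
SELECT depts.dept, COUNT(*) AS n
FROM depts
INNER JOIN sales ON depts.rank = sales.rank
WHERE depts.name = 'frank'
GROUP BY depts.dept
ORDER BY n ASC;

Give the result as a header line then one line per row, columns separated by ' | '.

== RESULT ==
depts.dept | n
ops | 2

Derivation:
After JOIN sales (4 rows):
depts.rank | depts.name | depts.dept | depts.yr | sales.score | sales.name | sales.rank
9 | frank | ops | 20 | 20 | alice | 9
9 | frank | ops | 20 | 6 | frank | 9
9 | bob | ops | 8 | 20 | alice | 9
9 | bob | ops | 8 | 6 | frank | 9
After WHERE (2 rows):
depts.rank | depts.name | depts.dept | depts.yr | sales.score | sales.name | sales.rank
9 | frank | ops | 20 | 20 | alice | 9
9 | frank | ops | 20 | 6 | frank | 9
After GROUP BY (1 rows):
depts.dept | n
ops | 2
After ORDER BY (1 rows):
depts.dept | n
ops | 2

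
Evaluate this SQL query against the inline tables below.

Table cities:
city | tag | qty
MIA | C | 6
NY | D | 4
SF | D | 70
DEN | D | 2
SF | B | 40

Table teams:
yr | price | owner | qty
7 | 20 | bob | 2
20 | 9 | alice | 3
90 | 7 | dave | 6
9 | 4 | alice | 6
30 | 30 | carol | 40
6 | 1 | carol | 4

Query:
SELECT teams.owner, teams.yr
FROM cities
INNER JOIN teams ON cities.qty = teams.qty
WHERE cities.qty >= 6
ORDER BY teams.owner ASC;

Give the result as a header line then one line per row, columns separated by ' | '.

== RESULT ==
teams.owner | teams.yr
alice | 9
carol | 30
dave | 90

Derivation:
After JOIN teams (5 rows):
cities.city | cities.tag | cities.qty | teams.yr | teams.price | teams.owner | teams.qty
MIA | C | 6 | 90 | 7 | dave | 6
MIA | C | 6 | 9 | 4 | alice | 6
NY | D | 4 | 6 | 1 | carol | 4
DEN | D | 2 | 7 | 20 | bob | 2
SF | B | 40 | 30 | 30 | carol | 40
After WHERE (3 rows):
cities.city | cities.tag | cities.qty | teams.yr | teams.price | teams.owner | teams.qty
MIA | C | 6 | 90 | 7 | dave | 6
MIA | C | 6 | 9 | 4 | alice | 6
SF | B | 40 | 30 | 30 | carol | 40
After SELECT (3 rows):
teams.owner | teams.yr
dave | 90
alice | 9
carol | 30
After ORDER BY (3 rows):
teams.owner | teams.yr
alice | 9
carol | 30
dave | 90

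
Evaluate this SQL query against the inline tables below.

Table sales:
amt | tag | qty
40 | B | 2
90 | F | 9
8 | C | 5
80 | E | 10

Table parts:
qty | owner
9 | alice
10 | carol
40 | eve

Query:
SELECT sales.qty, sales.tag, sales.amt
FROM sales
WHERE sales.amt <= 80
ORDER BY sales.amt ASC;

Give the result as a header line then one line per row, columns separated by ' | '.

After WHERE (3 rows):
sales.amt | sales.tag | sales.qty
40 | B | 2
8 | C | 5
80 | E | 10
After SELECT (3 rows):
sales.qty | sales.tag | sales.amt
2 | B | 40
5 | C | 8
10 | E | 80
After ORDER BY (3 rows):
sales.qty | sales.tag | sales.amt
5 | C | 8
2 | B | 40
10 | E | 80

== RESULT ==
sales.qty | sales.tag | sales.amt
5 | C | 8
2 | B | 40
10 | E | 80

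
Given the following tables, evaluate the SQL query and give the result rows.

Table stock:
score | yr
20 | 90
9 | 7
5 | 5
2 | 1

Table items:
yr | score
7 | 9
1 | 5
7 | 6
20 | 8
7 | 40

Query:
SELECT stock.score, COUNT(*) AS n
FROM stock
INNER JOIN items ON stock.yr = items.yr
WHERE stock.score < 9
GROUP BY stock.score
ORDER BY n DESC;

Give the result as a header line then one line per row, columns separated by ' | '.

== RESULT ==
stock.score | n
2 | 1

Derivation:
After JOIN items (4 rows):
stock.score | stock.yr | items.yr | items.score
9 | 7 | 7 | 9
9 | 7 | 7 | 6
9 | 7 | 7 | 40
2 | 1 | 1 | 5
After WHERE (1 rows):
stock.score | stock.yr | items.yr | items.score
2 | 1 | 1 | 5
After GROUP BY (1 rows):
stock.score | n
2 | 1
After ORDER BY (1 rows):
stock.score | n
2 | 1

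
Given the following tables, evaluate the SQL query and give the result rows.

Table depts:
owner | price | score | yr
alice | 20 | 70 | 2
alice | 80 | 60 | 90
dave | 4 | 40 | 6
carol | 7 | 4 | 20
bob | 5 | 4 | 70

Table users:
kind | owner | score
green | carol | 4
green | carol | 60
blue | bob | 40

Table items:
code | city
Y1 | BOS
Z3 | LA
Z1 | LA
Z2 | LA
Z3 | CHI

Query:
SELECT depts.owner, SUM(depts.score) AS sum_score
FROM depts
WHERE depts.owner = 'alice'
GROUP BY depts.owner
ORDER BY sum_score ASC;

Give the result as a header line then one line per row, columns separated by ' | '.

After WHERE (2 rows):
depts.owner | depts.price | depts.score | depts.yr
alice | 20 | 70 | 2
alice | 80 | 60 | 90
After GROUP BY (1 rows):
depts.owner | sum_score
alice | 130
After ORDER BY (1 rows):
depts.owner | sum_score
alice | 130

== RESULT ==
depts.owner | sum_score
alice | 130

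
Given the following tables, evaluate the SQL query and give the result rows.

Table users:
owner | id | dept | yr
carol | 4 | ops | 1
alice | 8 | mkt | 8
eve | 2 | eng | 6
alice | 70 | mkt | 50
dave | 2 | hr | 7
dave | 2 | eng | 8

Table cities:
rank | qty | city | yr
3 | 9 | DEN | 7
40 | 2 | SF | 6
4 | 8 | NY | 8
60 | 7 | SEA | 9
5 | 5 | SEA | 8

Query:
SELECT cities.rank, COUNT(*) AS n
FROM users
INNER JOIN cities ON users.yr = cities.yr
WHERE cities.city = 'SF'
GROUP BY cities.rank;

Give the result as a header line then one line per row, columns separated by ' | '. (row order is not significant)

== RESULT ==
cities.rank | n
40 | 1

Derivation:
After JOIN cities (6 rows):
users.owner | users.id | users.dept | users.yr | cities.rank | cities.qty | cities.city | cities.yr
alice | 8 | mkt | 8 | 4 | 8 | NY | 8
alice | 8 | mkt | 8 | 5 | 5 | SEA | 8
eve | 2 | eng | 6 | 40 | 2 | SF | 6
dave | 2 | hr | 7 | 3 | 9 | DEN | 7
dave | 2 | eng | 8 | 4 | 8 | NY | 8
dave | 2 | eng | 8 | 5 | 5 | SEA | 8
After WHERE (1 rows):
users.owner | users.id | users.dept | users.yr | cities.rank | cities.qty | cities.city | cities.yr
eve | 2 | eng | 6 | 40 | 2 | SF | 6
After GROUP BY (1 rows):
cities.rank | n
40 | 1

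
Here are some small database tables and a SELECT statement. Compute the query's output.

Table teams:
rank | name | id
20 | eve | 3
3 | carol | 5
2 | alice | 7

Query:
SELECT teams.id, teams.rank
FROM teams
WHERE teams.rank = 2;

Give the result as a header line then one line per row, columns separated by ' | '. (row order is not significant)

After WHERE (1 rows):
teams.rank | teams.name | teams.id
2 | alice | 7
After SELECT (1 rows):
teams.id | teams.rank
7 | 2

== RESULT ==
teams.id | teams.rank
7 | 2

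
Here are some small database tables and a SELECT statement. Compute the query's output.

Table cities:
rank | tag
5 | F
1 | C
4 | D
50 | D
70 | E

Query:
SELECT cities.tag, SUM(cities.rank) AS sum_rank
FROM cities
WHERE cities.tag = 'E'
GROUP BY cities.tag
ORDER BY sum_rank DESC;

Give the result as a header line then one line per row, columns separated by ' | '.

== RESULT ==
cities.tag | sum_rank
E | 70

Derivation:
After WHERE (1 rows):
cities.rank | cities.tag
70 | E
After GROUP BY (1 rows):
cities.tag | sum_rank
E | 70
After ORDER BY (1 rows):
cities.tag | sum_rank
E | 70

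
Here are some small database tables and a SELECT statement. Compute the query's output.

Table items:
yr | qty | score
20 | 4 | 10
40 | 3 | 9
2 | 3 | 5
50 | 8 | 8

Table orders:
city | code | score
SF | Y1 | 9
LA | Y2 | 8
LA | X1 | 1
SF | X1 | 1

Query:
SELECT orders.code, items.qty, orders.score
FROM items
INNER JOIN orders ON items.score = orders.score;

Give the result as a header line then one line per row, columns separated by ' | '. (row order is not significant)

== RESULT ==
orders.code | items.qty | orders.score
Y1 | 3 | 9
Y2 | 8 | 8

Derivation:
After JOIN orders (2 rows):
items.yr | items.qty | items.score | orders.city | orders.code | orders.score
40 | 3 | 9 | SF | Y1 | 9
50 | 8 | 8 | LA | Y2 | 8
After SELECT (2 rows):
orders.code | items.qty | orders.score
Y1 | 3 | 9
Y2 | 8 | 8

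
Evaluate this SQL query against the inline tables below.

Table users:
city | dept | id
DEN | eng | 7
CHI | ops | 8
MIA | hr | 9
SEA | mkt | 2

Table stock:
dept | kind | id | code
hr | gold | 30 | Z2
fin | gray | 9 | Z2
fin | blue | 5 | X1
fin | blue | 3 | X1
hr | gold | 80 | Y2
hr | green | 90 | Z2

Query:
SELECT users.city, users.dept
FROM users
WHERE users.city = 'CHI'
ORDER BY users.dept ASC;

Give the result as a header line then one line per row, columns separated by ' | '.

After WHERE (1 rows):
users.city | users.dept | users.id
CHI | ops | 8
After SELECT (1 rows):
users.city | users.dept
CHI | ops
After ORDER BY (1 rows):
users.city | users.dept
CHI | ops

== RESULT ==
users.city | users.dept
CHI | ops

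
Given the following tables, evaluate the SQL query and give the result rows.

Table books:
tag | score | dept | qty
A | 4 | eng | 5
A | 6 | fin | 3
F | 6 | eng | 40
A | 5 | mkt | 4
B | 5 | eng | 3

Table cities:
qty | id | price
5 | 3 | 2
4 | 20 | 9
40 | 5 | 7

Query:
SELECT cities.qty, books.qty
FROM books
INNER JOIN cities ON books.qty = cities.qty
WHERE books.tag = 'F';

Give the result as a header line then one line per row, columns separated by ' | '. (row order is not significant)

== RESULT ==
cities.qty | books.qty
40 | 40

Derivation:
After JOIN cities (3 rows):
books.tag | books.score | books.dept | books.qty | cities.qty | cities.id | cities.price
A | 4 | eng | 5 | 5 | 3 | 2
F | 6 | eng | 40 | 40 | 5 | 7
A | 5 | mkt | 4 | 4 | 20 | 9
After WHERE (1 rows):
books.tag | books.score | books.dept | books.qty | cities.qty | cities.id | cities.price
F | 6 | eng | 40 | 40 | 5 | 7
After SELECT (1 rows):
cities.qty | books.qty
40 | 40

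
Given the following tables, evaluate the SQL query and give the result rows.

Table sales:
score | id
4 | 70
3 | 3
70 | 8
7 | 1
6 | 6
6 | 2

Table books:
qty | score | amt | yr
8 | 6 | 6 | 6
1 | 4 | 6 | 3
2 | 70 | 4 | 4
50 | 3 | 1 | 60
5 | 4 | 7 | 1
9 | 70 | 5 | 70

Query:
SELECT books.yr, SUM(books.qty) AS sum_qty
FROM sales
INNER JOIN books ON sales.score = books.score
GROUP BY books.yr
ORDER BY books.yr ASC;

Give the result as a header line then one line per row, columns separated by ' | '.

After JOIN books (7 rows):
sales.score | sales.id | books.qty | books.score | books.amt | books.yr
4 | 70 | 1 | 4 | 6 | 3
4 | 70 | 5 | 4 | 7 | 1
3 | 3 | 50 | 3 | 1 | 60
70 | 8 | 2 | 70 | 4 | 4
70 | 8 | 9 | 70 | 5 | 70
6 | 6 | 8 | 6 | 6 | 6
6 | 2 | 8 | 6 | 6 | 6
After GROUP BY (6 rows):
books.yr | sum_qty
3 | 1
1 | 5
60 | 50
4 | 2
70 | 9
6 | 16
After ORDER BY (6 rows):
books.yr | sum_qty
1 | 5
3 | 1
4 | 2
6 | 16
60 | 50
70 | 9

== RESULT ==
books.yr | sum_qty
1 | 5
3 | 1
4 | 2
6 | 16
60 | 50
70 | 9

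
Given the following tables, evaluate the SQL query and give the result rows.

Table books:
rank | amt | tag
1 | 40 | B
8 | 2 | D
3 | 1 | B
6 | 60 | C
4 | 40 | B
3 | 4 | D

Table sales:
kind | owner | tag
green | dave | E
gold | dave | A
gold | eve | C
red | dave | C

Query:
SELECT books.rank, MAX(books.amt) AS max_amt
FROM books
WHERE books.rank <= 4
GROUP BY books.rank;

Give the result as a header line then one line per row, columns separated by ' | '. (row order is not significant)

After WHERE (4 rows):
books.rank | books.amt | books.tag
1 | 40 | B
3 | 1 | B
4 | 40 | B
3 | 4 | D
After GROUP BY (3 rows):
books.rank | max_amt
1 | 40
3 | 4
4 | 40

== RESULT ==
books.rank | max_amt
1 | 40
3 | 4
4 | 40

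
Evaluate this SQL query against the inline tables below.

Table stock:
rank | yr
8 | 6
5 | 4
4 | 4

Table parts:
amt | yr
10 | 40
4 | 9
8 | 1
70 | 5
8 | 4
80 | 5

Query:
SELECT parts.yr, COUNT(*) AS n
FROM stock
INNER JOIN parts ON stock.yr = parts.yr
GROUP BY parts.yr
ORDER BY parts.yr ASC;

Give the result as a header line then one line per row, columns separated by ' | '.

After JOIN parts (2 rows):
stock.rank | stock.yr | parts.amt | parts.yr
5 | 4 | 8 | 4
4 | 4 | 8 | 4
After GROUP BY (1 rows):
parts.yr | n
4 | 2
After ORDER BY (1 rows):
parts.yr | n
4 | 2

== RESULT ==
parts.yr | n
4 | 2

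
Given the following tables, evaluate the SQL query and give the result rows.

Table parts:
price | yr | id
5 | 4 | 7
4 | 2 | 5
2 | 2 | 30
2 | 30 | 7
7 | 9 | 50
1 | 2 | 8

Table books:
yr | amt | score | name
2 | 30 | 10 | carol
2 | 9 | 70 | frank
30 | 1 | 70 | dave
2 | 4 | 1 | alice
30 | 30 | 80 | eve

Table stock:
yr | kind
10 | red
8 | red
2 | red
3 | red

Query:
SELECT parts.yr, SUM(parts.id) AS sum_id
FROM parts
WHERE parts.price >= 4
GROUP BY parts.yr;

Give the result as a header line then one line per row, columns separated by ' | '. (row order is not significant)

After WHERE (3 rows):
parts.price | parts.yr | parts.id
5 | 4 | 7
4 | 2 | 5
7 | 9 | 50
After GROUP BY (3 rows):
parts.yr | sum_id
4 | 7
2 | 5
9 | 50

== RESULT ==
parts.yr | sum_id
4 | 7
2 | 5
9 | 50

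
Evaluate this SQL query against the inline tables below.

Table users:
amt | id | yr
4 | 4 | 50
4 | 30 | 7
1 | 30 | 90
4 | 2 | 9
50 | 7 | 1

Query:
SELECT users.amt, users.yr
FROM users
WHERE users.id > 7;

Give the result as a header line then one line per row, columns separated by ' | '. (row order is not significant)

== RESULT ==
users.amt | users.yr
4 | 7
1 | 90

Derivation:
After WHERE (2 rows):
users.amt | users.id | users.yr
4 | 30 | 7
1 | 30 | 90
After SELECT (2 rows):
users.amt | users.yr
4 | 7
1 | 90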